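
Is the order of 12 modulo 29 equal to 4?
Yes, ord_29(12) = 4.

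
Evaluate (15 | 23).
(15/23) = 15^{11} mod 23 = -1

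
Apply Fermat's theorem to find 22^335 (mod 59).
By Fermat: 22^{58} ≡ 1 (mod 59). 335 = 5×58 + 45. So 22^{335} ≡ 22^{45} ≡ 21 (mod 59)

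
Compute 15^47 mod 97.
Using repeated squaring. 47 = 32 + 8 + 4 + 2 + 1 (binary 101111). Repeated squaring mod 97: 15^1 ≡ 15; 15^2 ≡ 15² = 225 ≡ 31; 15^4 ≡ 31² = 961 ≡ 88; 15^8 ≡ 88² = 7744 ≡ 81; 15^16 ≡ 81² = 6561 ≡ 62; 15^32 ≡ 62² = 3844 ≡ 61. Multiply: 15^47 = 15^32 × 15^8 × 15^4 × 15^2 × 15^1 ≡ 61 × 81 × 88 × 31 × 15 (mod 97): 61 × 81 = 4941 ≡ 91; 91 × 88 = 8008 ≡ 54; 54 × 31 = 1674 ≡ 25; 25 × 15 = 375 ≡ 84. So 15^47 ≡ 84 (mod 97).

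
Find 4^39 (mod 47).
Using repeated squaring. 39 = 32 + 4 + 2 + 1 (binary 100111). Repeated squaring mod 47: 4^1 ≡ 4; 4^2 ≡ 4² = 16 ≡ 16; 4^4 ≡ 16² = 256 ≡ 21; 4^8 ≡ 21² = 441 ≡ 18; 4^16 ≡ 18² = 324 ≡ 42; 4^32 ≡ 42² = 1764 ≡ 25. Multiply: 4^39 = 4^32 × 4^4 × 4^2 × 4^1 ≡ 25 × 21 × 16 × 4 (mod 47): 25 × 21 = 525 ≡ 8; 8 × 16 = 128 ≡ 34; 34 × 4 = 136 ≡ 42. So 4^39 ≡ 42 (mod 47).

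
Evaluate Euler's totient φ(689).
624

Prime factorization: 689 = 13 × 53
Using the formula φ(n) = n × Π(1 - 1/p) for each prime factor p:
φ(689) = 689 × (1 - 1/13) × (1 - 1/53)
φ(689) = 624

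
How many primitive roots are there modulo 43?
12

The number of primitive roots modulo p is φ(p-1) = φ(42)
φ(42) = 12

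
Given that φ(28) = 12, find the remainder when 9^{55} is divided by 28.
By Euler: 9^{12} ≡ 1 (mod 28) since gcd(9, 28) = 1. 55 = 4×12 + 7. So 9^{55} ≡ 9^{7} ≡ 9 (mod 28)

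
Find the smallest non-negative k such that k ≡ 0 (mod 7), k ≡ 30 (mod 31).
154

Using the Chinese Remainder Theorem:
M = product of moduli = 217
For equation 1: M_1 = 31, 31 ≡ 3 (mod 7), inverse of 31 mod 7 is 5 (check: 3 × 5 = 15 ≡ 1 (mod 7))
For equation 2: M_2 = 7, 7 ≡ 7 (mod 31), inverse of 7 mod 31 is 9 (check: 7 × 9 = 63 ≡ 1 (mod 31))
Combine: k ≡ Σ r_i×M_i×(M_i⁻¹ mod m_i) = 0×31×5 + 30×7×9 = 0 + 1890 = 1890
1890 mod 217 = 154
k ≡ 154 (mod 217)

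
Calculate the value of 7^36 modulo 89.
Using repeated squaring. 36 = 32 + 4 (binary 100100). Repeated squaring mod 89: 7^1 ≡ 7; 7^2 ≡ 7² = 49 ≡ 49; 7^4 ≡ 49² = 2401 ≡ 87; 7^8 ≡ 87² = 7569 ≡ 4; 7^16 ≡ 4² = 16 ≡ 16; 7^32 ≡ 16² = 256 ≡ 78. Multiply: 7^36 = 7^32 × 7^4 ≡ 78 × 87 (mod 89): 78 × 87 = 6786 ≡ 22. So 7^36 ≡ 22 (mod 89).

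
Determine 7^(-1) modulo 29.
7^(-1) ≡ 25 (mod 29). Verification: 7 × 25 = 175 ≡ 1 (mod 29)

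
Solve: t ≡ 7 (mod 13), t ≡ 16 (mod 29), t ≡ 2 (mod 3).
M = 13 × 29 × 3 = 1131. M₁ = 87, y₁ ≡ 3 (mod 13). M₂ = 39, y₂ ≡ 3 (mod 29). M₃ = 377, y₃ ≡ 2 (mod 3). t = 7×87×3 + 16×39×3 + 2×377×2 ≡ 683 (mod 1131)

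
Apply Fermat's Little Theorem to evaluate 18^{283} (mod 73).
71

By Fermat's Little Theorem, a^(p-1) ≡ 1 (mod p) for prime p and gcd(a, p) = 1
Here p = 73, so 18^72 ≡ 1 (mod 73)
We can reduce the exponent: 283 mod 72 = 67
So 18^283 ≡ 18^67 (mod 73)
Computing: 18^67 mod 73 = 71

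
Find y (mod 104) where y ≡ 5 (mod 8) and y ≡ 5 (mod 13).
M = 8 × 13 = 104. M₁ = 13, y₁ ≡ 5 (mod 8). M₂ = 8, y₂ ≡ 5 (mod 13). y = 5×13×5 + 5×8×5 ≡ 5 (mod 104)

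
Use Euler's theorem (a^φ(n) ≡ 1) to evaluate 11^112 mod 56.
By Euler: 11^{24} ≡ 1 (mod 56) since gcd(11, 56) = 1. 112 = 4×24 + 16. So 11^{112} ≡ 11^{16} ≡ 25 (mod 56)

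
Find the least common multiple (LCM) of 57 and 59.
3363

First find GCD(57, 59) using the Euclidean algorithm:
57 = 0 × 59 + 57
59 = 1 × 57 + 2
57 = 28 × 2 + 1
2 = 2 × 1 + 0
GCD(57, 59) = 1

LCM formula: LCM(a, b) = (a × b) / GCD(a, b)
LCM(57, 59) = (57 × 59) / 1
LCM(57, 59) = 3363 / 1
LCM(57, 59) = 3363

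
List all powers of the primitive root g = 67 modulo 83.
g^1, g^2, ..., g^{82} mod 83: {67, 7, 54, 49, 46, 11, 73, 77, 13, 41, 8, 38, 56, 17, 60, 36, 5, 3, 35, 21, 79, 64, 55, 33, 53, 65, 39, 40, 24, 31, 2, 51, 14, 25, 15, 9, 22, 63, 71, 26, 82, 16, 76, 29, 34, 37, 72, 10, 6, 70, 42, 75, 45, 27, 66, 23, 47, 78, 80, 48, 62, 4, 19, 28, 50, 30, 18, 44, 43, 59, 52, 81, 32, 69, 58, 68, 74, 61, 20, 12, 57, 1}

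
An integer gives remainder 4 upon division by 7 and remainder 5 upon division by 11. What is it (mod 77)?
M = 7 × 11 = 77. M₁ = 11, y₁ ≡ 2 (mod 7). M₂ = 7, y₂ ≡ 8 (mod 11). x = 4×11×2 + 5×7×8 ≡ 60 (mod 77). The smallest positive such number is 60.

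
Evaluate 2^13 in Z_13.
Using Fermat: 2^{12} ≡ 1 (mod 13). 13 ≡ 1 (mod 12). So 2^{13} ≡ 2^{1} ≡ 2 (mod 13)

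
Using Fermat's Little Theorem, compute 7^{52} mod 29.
24

By Fermat's Little Theorem, a^(p-1) ≡ 1 (mod p) for prime p and gcd(a, p) = 1
Here p = 29, so 7^28 ≡ 1 (mod 29)
We can reduce the exponent: 52 mod 28 = 24
So 7^52 ≡ 7^24 (mod 29)
Computing: 7^24 mod 29 = 24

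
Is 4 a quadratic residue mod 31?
By Euler's criterion: 4^{15} ≡ 1 (mod 31). Since this equals 1, 4 is a QR.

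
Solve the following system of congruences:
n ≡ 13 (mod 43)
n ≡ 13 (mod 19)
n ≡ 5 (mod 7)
3281

Using the Chinese Remainder Theorem:
M = product of moduli = 5719
For equation 1: M_1 = 133, 133 ≡ 4 (mod 43), inverse of 133 mod 43 is 11 (check: 4 × 11 = 44 ≡ 1 (mod 43))
For equation 2: M_2 = 301, 301 ≡ 16 (mod 19), inverse of 301 mod 19 is 6 (check: 16 × 6 = 96 ≡ 1 (mod 19))
For equation 3: M_3 = 817, 817 ≡ 5 (mod 7), inverse of 817 mod 7 is 3 (check: 5 × 3 = 15 ≡ 1 (mod 7))
Combine: n ≡ Σ r_i×M_i×(M_i⁻¹ mod m_i) = 13×133×11 + 13×301×6 + 5×817×3 = 19019 + 23478 + 12255 = 54752
54752 mod 5719 = 3281
n ≡ 3281 (mod 5719)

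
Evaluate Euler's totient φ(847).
660

Prime factorization: 847 = 7 × 11^2
Using the formula φ(n) = n × Π(1 - 1/p) for each prime factor p:
φ(847) = 847 × (1 - 1/7) × (1 - 1/11)
φ(847) = 660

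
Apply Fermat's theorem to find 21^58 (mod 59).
By Fermat's Little Theorem, 21^{58} ≡ 1 (mod 59) since 59 is prime and gcd(21, 59) = 1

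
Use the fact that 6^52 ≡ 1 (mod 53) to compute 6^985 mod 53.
By Fermat: 6^{52} ≡ 1 (mod 53). 985 ≡ 49 (mod 52). So 6^{985} ≡ 6^{49} ≡ 40 (mod 53)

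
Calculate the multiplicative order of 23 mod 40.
Powers of 23 mod 40: 23^1≡23, 23^2≡9, 23^3≡7, 23^4≡1. Order = 4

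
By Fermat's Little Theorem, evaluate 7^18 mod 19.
By Fermat's Little Theorem, 7^{18} ≡ 1 (mod 19) since 19 is prime and gcd(7, 19) = 1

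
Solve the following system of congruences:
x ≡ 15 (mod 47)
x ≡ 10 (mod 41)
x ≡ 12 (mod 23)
21494

Using the Chinese Remainder Theorem:
M = product of moduli = 44321
For equation 1: M_1 = 943, 943 ≡ 3 (mod 47), inverse of 943 mod 47 is 16 (check: 3 × 16 = 48 ≡ 1 (mod 47))
For equation 2: M_2 = 1081, 1081 ≡ 15 (mod 41), inverse of 1081 mod 41 is 11 (check: 15 × 11 = 165 ≡ 1 (mod 41))
For equation 3: M_3 = 1927, 1927 ≡ 18 (mod 23), inverse of 1927 mod 23 is 9 (check: 18 × 9 = 162 ≡ 1 (mod 23))
Combine: x ≡ Σ r_i×M_i×(M_i⁻¹ mod m_i) = 15×943×16 + 10×1081×11 + 12×1927×9 = 226320 + 118910 + 208116 = 553346
553346 mod 44321 = 21494
x ≡ 21494 (mod 44321)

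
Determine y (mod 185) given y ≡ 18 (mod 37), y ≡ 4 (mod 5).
129

Using the Chinese Remainder Theorem:
M = product of moduli = 185
For equation 1: M_1 = 5, 5 ≡ 5 (mod 37), inverse of 5 mod 37 is 15 (check: 5 × 15 = 75 ≡ 1 (mod 37))
For equation 2: M_2 = 37, 37 ≡ 2 (mod 5), inverse of 37 mod 5 is 3 (check: 2 × 3 = 6 ≡ 1 (mod 5))
Combine: y ≡ Σ r_i×M_i×(M_i⁻¹ mod m_i) = 18×5×15 + 4×37×3 = 1350 + 444 = 1794
1794 mod 185 = 129
y ≡ 129 (mod 185)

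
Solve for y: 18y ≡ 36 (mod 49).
2

Since gcd(18, 49) = 1 divides 36, a solution exists.
Multiply both sides by the inverse of 18 mod 49:
  18^(-1) mod 49 = 30
  x ≡ 30 × 36 ≡ 1080 ≡ 2 (mod 49)
Verification: 18 × 2 = 36 = 0 × 49 + 36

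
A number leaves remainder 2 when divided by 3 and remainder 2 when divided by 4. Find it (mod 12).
M = 3 × 4 = 12. M₁ = 4, y₁ ≡ 1 (mod 3). M₂ = 3, y₂ ≡ 3 (mod 4). r = 2×4×1 + 2×3×3 ≡ 2 (mod 12)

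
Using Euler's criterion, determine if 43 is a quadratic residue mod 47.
By Euler's criterion: 43^{23} ≡ 46 (mod 47). Since this equals -1 (≡ 46), 43 is not a QR.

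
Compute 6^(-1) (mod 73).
6^(-1) ≡ 61 (mod 73). Verification: 6 × 61 = 366 ≡ 1 (mod 73)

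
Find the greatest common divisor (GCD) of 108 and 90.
18

Using the Euclidean algorithm:
108 = 1 × 90 + 18
90 = 5 × 18 + 0

GCD(108, 90) = 18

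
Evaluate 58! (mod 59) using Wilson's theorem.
By Wilson's theorem, (58)! ≡ -1 ≡ 58 (mod 59)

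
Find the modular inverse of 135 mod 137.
135^(-1) ≡ 68 (mod 137). Verification: 135 × 68 = 9180 ≡ 1 (mod 137)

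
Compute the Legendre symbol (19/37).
(19/37) = 19^{18} mod 37 = -1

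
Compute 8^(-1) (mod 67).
42

Using Extended Euclidean Algorithm:
gcd(8, 67) = 1
Bezout coefficients: 8 × -25 + 67 × 3 = 1
So 8 × -25 ≡ 1 (mod 67)
The inverse is -25 mod 67 = 42
Verification: 8 × 42 = 336 = 5 × 67 + 1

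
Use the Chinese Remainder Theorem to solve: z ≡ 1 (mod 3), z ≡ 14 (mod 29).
M = 3 × 29 = 87. M₁ = 29, y₁ ≡ 2 (mod 3). M₂ = 3, y₂ ≡ 10 (mod 29). z = 1×29×2 + 14×3×10 ≡ 43 (mod 87)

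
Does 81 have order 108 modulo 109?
p - 1 = 108 has prime divisors 2, 3. Check 81^(108/q) mod 109 for each: 81^(108/2) = 81^54 ≡ 1, 81^(108/3) = 81^36 ≡ 63 (mod 109). Since 81^54 ≡ 1 (mod 109), the order of 81 divides 54 (in fact the order is 27) ≠ 108, so it is not a primitive root.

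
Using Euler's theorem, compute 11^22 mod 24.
By Euler: 11^{8} ≡ 1 (mod 24) since gcd(11, 24) = 1. 22 = 2×8 + 6. So 11^{22} ≡ 11^{6} ≡ 1 (mod 24)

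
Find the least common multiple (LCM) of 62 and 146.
4526

First find GCD(62, 146) using the Euclidean algorithm:
62 = 0 × 146 + 62
146 = 2 × 62 + 22
62 = 2 × 22 + 18
22 = 1 × 18 + 4
18 = 4 × 4 + 2
4 = 2 × 2 + 0
GCD(62, 146) = 2

LCM formula: LCM(a, b) = (a × b) / GCD(a, b)
LCM(62, 146) = (62 × 146) / 2
LCM(62, 146) = 9052 / 2
LCM(62, 146) = 4526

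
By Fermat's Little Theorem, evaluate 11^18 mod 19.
By Fermat's Little Theorem, 11^{18} ≡ 1 (mod 19) since 19 is prime and gcd(11, 19) = 1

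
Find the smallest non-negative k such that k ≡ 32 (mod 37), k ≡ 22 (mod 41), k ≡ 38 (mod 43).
19087

Using the Chinese Remainder Theorem:
M = product of moduli = 65231
For equation 1: M_1 = 1763, 1763 ≡ 24 (mod 37), inverse of 1763 mod 37 is 17 (check: 24 × 17 = 408 ≡ 1 (mod 37))
For equation 2: M_2 = 1591, 1591 ≡ 33 (mod 41), inverse of 1591 mod 41 is 5 (check: 33 × 5 = 165 ≡ 1 (mod 41))
For equation 3: M_3 = 1517, 1517 ≡ 12 (mod 43), inverse of 1517 mod 43 is 18 (check: 12 × 18 = 216 ≡ 1 (mod 43))
Combine: k ≡ Σ r_i×M_i×(M_i⁻¹ mod m_i) = 32×1763×17 + 22×1591×5 + 38×1517×18 = 959072 + 175010 + 1037628 = 2171710
2171710 mod 65231 = 19087
k ≡ 19087 (mod 65231)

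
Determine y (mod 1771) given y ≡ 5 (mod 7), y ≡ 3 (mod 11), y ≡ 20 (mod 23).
894

Using the Chinese Remainder Theorem:
M = product of moduli = 1771
For equation 1: M_1 = 253, 253 ≡ 1 (mod 7), inverse of 253 mod 7 is 1 (check: 1 × 1 = 1 ≡ 1 (mod 7))
For equation 2: M_2 = 161, 161 ≡ 7 (mod 11), inverse of 161 mod 11 is 8 (check: 7 × 8 = 56 ≡ 1 (mod 11))
For equation 3: M_3 = 77, 77 ≡ 8 (mod 23), inverse of 77 mod 23 is 3 (check: 8 × 3 = 24 ≡ 1 (mod 23))
Combine: y ≡ Σ r_i×M_i×(M_i⁻¹ mod m_i) = 5×253×1 + 3×161×8 + 20×77×3 = 1265 + 3864 + 4620 = 9749
9749 mod 1771 = 894
y ≡ 894 (mod 1771)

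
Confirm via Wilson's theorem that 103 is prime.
(102)! mod 103 = 102. Since this equals -1 (mod 103), Wilson confirms 103 is prime.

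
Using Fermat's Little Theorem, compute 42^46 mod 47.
By Fermat's Little Theorem, 42^{46} ≡ 1 (mod 47) since 47 is prime and gcd(42, 47) = 1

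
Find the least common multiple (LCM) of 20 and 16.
80

First find GCD(20, 16) using the Euclidean algorithm:
20 = 1 × 16 + 4
16 = 4 × 4 + 0
GCD(20, 16) = 4

LCM formula: LCM(a, b) = (a × b) / GCD(a, b)
LCM(20, 16) = (20 × 16) / 4
LCM(20, 16) = 320 / 4
LCM(20, 16) = 80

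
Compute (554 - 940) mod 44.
10

(554 - 940) = -386
-386 mod 44 = 10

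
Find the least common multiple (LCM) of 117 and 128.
14976

First find GCD(117, 128) using the Euclidean algorithm:
117 = 0 × 128 + 117
128 = 1 × 117 + 11
117 = 10 × 11 + 7
11 = 1 × 7 + 4
7 = 1 × 4 + 3
4 = 1 × 3 + 1
3 = 3 × 1 + 0
GCD(117, 128) = 1

LCM formula: LCM(a, b) = (a × b) / GCD(a, b)
LCM(117, 128) = (117 × 128) / 1
LCM(117, 128) = 14976 / 1
LCM(117, 128) = 14976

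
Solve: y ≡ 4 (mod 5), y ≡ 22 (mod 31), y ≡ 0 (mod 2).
M = 5 × 31 × 2 = 310. M₁ = 62, y₁ ≡ 3 (mod 5). M₂ = 10, y₂ ≡ 28 (mod 31). M₃ = 155, y₃ ≡ 1 (mod 2). y = 4×62×3 + 22×10×28 + 0×155×1 ≡ 84 (mod 310)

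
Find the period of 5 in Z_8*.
Powers of 5 mod 8: 5^1≡5, 5^2≡1. Order = 2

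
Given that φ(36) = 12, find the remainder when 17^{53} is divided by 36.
By Euler: 17^{12} ≡ 1 (mod 36) since gcd(17, 36) = 1. 53 = 4×12 + 5. So 17^{53} ≡ 17^{5} ≡ 17 (mod 36)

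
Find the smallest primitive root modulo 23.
5

A primitive root g modulo p has order p-1 = 22
Prime divisors of 22: [2, 11]
g is a primitive root iff g^(22/q) ≢ 1 (mod 23) for each prime divisor q
Testing small values:
  g = 2: 2^11 ≡ 1, 2^2 ≡ 4 (mod 23) → 2^11 ≡ 1, not primitive root
  g = 3: 3^11 ≡ 1, 3^2 ≡ 9 (mod 23) → 3^11 ≡ 1, not primitive root
  g = 4: 4^11 ≡ 1, 4^2 ≡ 16 (mod 23) → 4^11 ≡ 1, not primitive root
  g = 5: 5^11 ≡ 22, 5^2 ≡ 2 (mod 23) → none is 1, primitive root!
The smallest primitive root is 5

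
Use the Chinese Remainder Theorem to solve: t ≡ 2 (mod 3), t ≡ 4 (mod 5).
M = 3 × 5 = 15. M₁ = 5, y₁ ≡ 2 (mod 3). M₂ = 3, y₂ ≡ 2 (mod 5). t = 2×5×2 + 4×3×2 ≡ 14 (mod 15)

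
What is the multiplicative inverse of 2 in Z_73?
37

Using Extended Euclidean Algorithm:
gcd(2, 73) = 1
Bezout coefficients: 2 × -36 + 73 × 1 = 1
So 2 × -36 ≡ 1 (mod 73)
The inverse is -36 mod 73 = 37
Verification: 2 × 37 = 74 = 1 × 73 + 1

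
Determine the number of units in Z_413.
348

Prime factorization: 413 = 7 × 59
Using the formula φ(n) = n × Π(1 - 1/p) for each prime factor p:
φ(413) = 413 × (1 - 1/7) × (1 - 1/59)
φ(413) = 348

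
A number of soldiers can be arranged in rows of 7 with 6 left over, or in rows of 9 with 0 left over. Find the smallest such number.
M = 7 × 9 = 63. M₁ = 9, y₁ ≡ 4 (mod 7). M₂ = 7, y₂ ≡ 4 (mod 9). r = 6×9×4 + 0×7×4 ≡ 27 (mod 63). The smallest positive such number is 27.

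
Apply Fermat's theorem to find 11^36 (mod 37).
By Fermat's Little Theorem, 11^{36} ≡ 1 (mod 37) since 37 is prime and gcd(11, 37) = 1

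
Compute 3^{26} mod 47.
27

Using successive squaring:
Binary expansion of 26: 11010
Powers of 3 mod 47 (each is the square of the previous):
  3^1 ≡ 3 (mod 47)
  3^2 ≡ 3² = 9 ≡ 9 (mod 47)
  3^4 ≡ 9² = 81 ≡ 34 (mod 47)
  3^8 ≡ 34² = 1156 ≡ 28 (mod 47)
  3^16 ≡ 28² = 784 ≡ 32 (mod 47)
26 = 16 + 8 + 2, so 3^26 = 3^16 × 3^8 × 3^2 ≡ 32 × 28 × 9 (mod 47)
Multiplying step by step:
  32 × 28 = 896 ≡ 3 (mod 47)
  3 × 9 = 27 ≡ 27 (mod 47)
Result: 3^26 ≡ 27 (mod 47)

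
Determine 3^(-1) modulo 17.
3^(-1) ≡ 6 (mod 17). Verification: 3 × 6 = 18 ≡ 1 (mod 17)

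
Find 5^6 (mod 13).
6 = 4 + 2 (binary 110). Repeated squaring mod 13: 5^1 ≡ 5; 5^2 ≡ 5² = 25 ≡ 12; 5^4 ≡ 12² = 144 ≡ 1. Multiply: 5^6 = 5^4 × 5^2 ≡ 1 × 12 (mod 13): 1 × 12 = 12 ≡ 12. So 5^6 ≡ 12 (mod 13).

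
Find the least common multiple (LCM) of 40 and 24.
120

First find GCD(40, 24) using the Euclidean algorithm:
40 = 1 × 24 + 16
24 = 1 × 16 + 8
16 = 2 × 8 + 0
GCD(40, 24) = 8

LCM formula: LCM(a, b) = (a × b) / GCD(a, b)
LCM(40, 24) = (40 × 24) / 8
LCM(40, 24) = 960 / 8
LCM(40, 24) = 120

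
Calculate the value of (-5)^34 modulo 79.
Using repeated squaring. (-5) ≡ 74 (mod 79). 34 = 32 + 2 (binary 100010). Repeated squaring mod 79: 74^1 ≡ 74; 74^2 ≡ 74² = 5476 ≡ 25; 74^4 ≡ 25² = 625 ≡ 72; 74^8 ≡ 72² = 5184 ≡ 49; 74^16 ≡ 49² = 2401 ≡ 31; 74^32 ≡ 31² = 961 ≡ 13. Multiply: (-5)^34 ≡ 74^32 × 74^2 ≡ 13 × 25 (mod 79): 13 × 25 = 325 ≡ 9. So (-5)^34 ≡ 9 (mod 79).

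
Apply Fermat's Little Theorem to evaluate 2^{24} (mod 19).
7

By Fermat's Little Theorem, a^(p-1) ≡ 1 (mod p) for prime p and gcd(a, p) = 1
Here p = 19, so 2^18 ≡ 1 (mod 19)
We can reduce the exponent: 24 mod 18 = 6
So 2^24 ≡ 2^6 (mod 19)
Computing: 2^6 mod 19 = 7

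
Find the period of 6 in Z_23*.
Powers of 6 mod 23: 6^1≡6, 6^2≡13, 6^3≡9, 6^4≡8, 6^5≡2, 6^6≡12, 6^7≡3, 6^8≡18, 6^9≡16, 6^10≡4, 6^11≡1. Order = 11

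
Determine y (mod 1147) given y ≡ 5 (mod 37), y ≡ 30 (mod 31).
1115

Using the Chinese Remainder Theorem:
M = product of moduli = 1147
For equation 1: M_1 = 31, 31 ≡ 31 (mod 37), inverse of 31 mod 37 is 6 (check: 31 × 6 = 186 ≡ 1 (mod 37))
For equation 2: M_2 = 37, 37 ≡ 6 (mod 31), inverse of 37 mod 31 is 26 (check: 6 × 26 = 156 ≡ 1 (mod 31))
Combine: y ≡ Σ r_i×M_i×(M_i⁻¹ mod m_i) = 5×31×6 + 30×37×26 = 930 + 28860 = 29790
29790 mod 1147 = 1115
y ≡ 1115 (mod 1147)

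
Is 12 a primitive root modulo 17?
Yes

To verify, check if 12^(16/q) ≢ 1 (mod 17) for each prime divisor q of 16
Divisors of 16 = 16: [1, 2, 4, 8, 16]
  12^(16/2) = 12^8 ≡ 16 (mod 17)
Conclusion: 12 is a primitive root modulo 17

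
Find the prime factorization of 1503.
3^2 × 167

Divide by primes starting from smallest:
1503 ÷ 3 = 501
501 ÷ 3 = 167
167 ÷ 167 = 1

1503 = 3^2 × 167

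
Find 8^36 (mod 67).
Using repeated squaring. 36 = 32 + 4 (binary 100100). Repeated squaring mod 67: 8^1 ≡ 8; 8^2 ≡ 8² = 64 ≡ 64; 8^4 ≡ 64² = 4096 ≡ 9; 8^8 ≡ 9² = 81 ≡ 14; 8^16 ≡ 14² = 196 ≡ 62; 8^32 ≡ 62² = 3844 ≡ 25. Multiply: 8^36 = 8^32 × 8^4 ≡ 25 × 9 (mod 67): 25 × 9 = 225 ≡ 24. So 8^36 ≡ 24 (mod 67).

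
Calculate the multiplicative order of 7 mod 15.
Powers of 7 mod 15: 7^1≡7, 7^2≡4, 7^3≡13, 7^4≡1. Order = 4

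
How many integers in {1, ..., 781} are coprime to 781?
700

Prime factorization: 781 = 11 × 71
Using the formula φ(n) = n × Π(1 - 1/p) for each prime factor p:
φ(781) = 781 × (1 - 1/11) × (1 - 1/71)
φ(781) = 700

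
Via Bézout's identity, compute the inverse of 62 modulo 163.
Extended GCD: 62(71) + 163(-27) = 1. So 62^(-1) ≡ 71 ≡ 71 (mod 163). Verify: 62 × 71 = 4402 ≡ 1 (mod 163)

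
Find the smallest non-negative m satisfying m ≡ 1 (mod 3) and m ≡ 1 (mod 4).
M = 3 × 4 = 12. M₁ = 4, y₁ ≡ 1 (mod 3). M₂ = 3, y₂ ≡ 3 (mod 4). m = 1×4×1 + 1×3×3 ≡ 1 (mod 12)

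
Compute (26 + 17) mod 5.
3

(26 + 17) = 43
43 mod 5 = 3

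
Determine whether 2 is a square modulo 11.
By Euler's criterion: 2^{5} ≡ 10 (mod 11). Since this equals -1 (≡ 10), 2 is not a QR.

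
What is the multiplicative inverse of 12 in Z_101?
59

Using Extended Euclidean Algorithm:
gcd(12, 101) = 1
Bezout coefficients: 12 × -42 + 101 × 5 = 1
So 12 × -42 ≡ 1 (mod 101)
The inverse is -42 mod 101 = 59
Verification: 12 × 59 = 708 = 7 × 101 + 1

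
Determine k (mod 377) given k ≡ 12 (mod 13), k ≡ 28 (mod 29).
376

Using the Chinese Remainder Theorem:
M = product of moduli = 377
For equation 1: M_1 = 29, 29 ≡ 3 (mod 13), inverse of 29 mod 13 is 9 (check: 3 × 9 = 27 ≡ 1 (mod 13))
For equation 2: M_2 = 13, 13 ≡ 13 (mod 29), inverse of 13 mod 29 is 9 (check: 13 × 9 = 117 ≡ 1 (mod 29))
Combine: k ≡ Σ r_i×M_i×(M_i⁻¹ mod m_i) = 12×29×9 + 28×13×9 = 3132 + 3276 = 6408
6408 mod 377 = 376
k ≡ 376 (mod 377)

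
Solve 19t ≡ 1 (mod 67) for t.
60

Using Extended Euclidean Algorithm:
gcd(19, 67) = 1
Bezout coefficients: 19 × -7 + 67 × 2 = 1
So 19 × -7 ≡ 1 (mod 67)
The inverse is -7 mod 67 = 60
Verification: 19 × 60 = 1140 = 17 × 67 + 1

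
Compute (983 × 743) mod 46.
27

(983 × 743) = 730369
730369 mod 46 = 27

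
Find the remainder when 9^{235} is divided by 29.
By Fermat: 9^{28} ≡ 1 (mod 29). 235 = 8×28 + 11. So 9^{235} ≡ 9^{11} ≡ 22 (mod 29)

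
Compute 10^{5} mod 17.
6

Using successive squaring:
Binary expansion of 5: 101
Powers of 10 mod 17 (each is the square of the previous):
  10^1 ≡ 10 (mod 17)
  10^2 ≡ 10² = 100 ≡ 15 (mod 17)
  10^4 ≡ 15² = 225 ≡ 4 (mod 17)
5 = 4 + 1, so 10^5 = 10^4 × 10^1 ≡ 4 × 10 (mod 17)
Multiplying step by step:
  4 × 10 = 40 ≡ 6 (mod 17)
Result: 10^5 ≡ 6 (mod 17)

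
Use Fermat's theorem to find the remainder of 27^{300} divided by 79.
52

By Fermat's Little Theorem, a^(p-1) ≡ 1 (mod p) for prime p and gcd(a, p) = 1
Here p = 79, so 27^78 ≡ 1 (mod 79)
We can reduce the exponent: 300 mod 78 = 66
So 27^300 ≡ 27^66 (mod 79)
Computing: 27^66 mod 79 = 52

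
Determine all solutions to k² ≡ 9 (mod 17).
The square roots of 9 mod 17 are 14 and 3. Verify: 14² = 196 ≡ 9 (mod 17)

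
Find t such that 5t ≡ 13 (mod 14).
11

Since gcd(5, 14) = 1 divides 13, a solution exists.
Multiply both sides by the inverse of 5 mod 14:
  5^(-1) mod 14 = 3
  x ≡ 3 × 13 ≡ 39 ≡ 11 (mod 14)
Verification: 5 × 11 = 55 = 3 × 14 + 13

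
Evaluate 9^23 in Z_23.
Using Fermat: 9^{22} ≡ 1 (mod 23). 23 ≡ 1 (mod 22). So 9^{23} ≡ 9^{1} ≡ 9 (mod 23)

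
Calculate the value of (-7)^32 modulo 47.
Using repeated squaring. (-7) ≡ 40 (mod 47). 32 = 32 (binary 100000). Repeated squaring mod 47: 40^1 ≡ 40; 40^2 ≡ 40² = 1600 ≡ 2; 40^4 ≡ 2² = 4 ≡ 4; 40^8 ≡ 4² = 16 ≡ 16; 40^16 ≡ 16² = 256 ≡ 21; 40^32 ≡ 21² = 441 ≡ 18. So (-7)^32 ≡ 18 (mod 47).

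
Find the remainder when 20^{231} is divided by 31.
By Fermat: 20^{30} ≡ 1 (mod 31). 231 = 7×30 + 21. So 20^{231} ≡ 20^{21} ≡ 4 (mod 31)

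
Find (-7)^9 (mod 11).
(-7) ≡ 4 (mod 11). 9 = 8 + 1 (binary 1001). Repeated squaring mod 11: 4^1 ≡ 4; 4^2 ≡ 4² = 16 ≡ 5; 4^4 ≡ 5² = 25 ≡ 3; 4^8 ≡ 3² = 9 ≡ 9. Multiply: (-7)^9 ≡ 4^8 × 4^1 ≡ 9 × 4 (mod 11): 9 × 4 = 36 ≡ 3. So (-7)^9 ≡ 3 (mod 11).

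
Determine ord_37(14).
Powers of 14 mod 37: 14^1≡14, 14^2≡11, 14^3≡6, 14^4≡10, 14^5≡29, 14^6≡36, 14^7≡23, 14^8≡26, 14^9≡31, 14^10≡27, 14^11≡8, 14^12≡1. Order = 12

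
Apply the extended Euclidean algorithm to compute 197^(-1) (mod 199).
Extended GCD: 197(99) + 199(-98) = 1. So 197^(-1) ≡ 99 ≡ 99 (mod 199). Verify: 197 × 99 = 19503 ≡ 1 (mod 199)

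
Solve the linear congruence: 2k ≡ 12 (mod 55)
6

Since gcd(2, 55) = 1 divides 12, a solution exists.
Multiply both sides by the inverse of 2 mod 55:
  2^(-1) mod 55 = 28
  x ≡ 28 × 12 ≡ 336 ≡ 6 (mod 55)
Verification: 2 × 6 = 12 = 0 × 55 + 12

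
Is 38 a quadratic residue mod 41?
By Euler's criterion: 38^{20} ≡ 40 (mod 41). Since this equals -1 (≡ 40), 38 is not a QR.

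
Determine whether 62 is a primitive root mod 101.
p - 1 = 100 has prime divisors 2, 5. Check 62^(100/q) mod 101 for each: 62^(100/2) = 62^50 ≡ 100, 62^(100/5) = 62^20 ≡ 1 (mod 101). Since 62^20 ≡ 1 (mod 101), the order of 62 divides 20 (in fact the order is 20) ≠ 100, so it is not a primitive root.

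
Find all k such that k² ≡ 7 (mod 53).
The square roots of 7 mod 53 are 22 and 31. Verify: 22² = 484 ≡ 7 (mod 53)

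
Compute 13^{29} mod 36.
25

Using successive squaring:
Binary expansion of 29: 11101
Powers of 13 mod 36 (each is the square of the previous):
  13^1 ≡ 13 (mod 36)
  13^2 ≡ 13² = 169 ≡ 25 (mod 36)
  13^4 ≡ 25² = 625 ≡ 13 (mod 36)
  13^8 ≡ 13² = 169 ≡ 25 (mod 36)
  13^16 ≡ 25² = 625 ≡ 13 (mod 36)
29 = 16 + 8 + 4 + 1, so 13^29 = 13^16 × 13^8 × 13^4 × 13^1 ≡ 13 × 25 × 13 × 13 (mod 36)
Multiplying step by step:
  13 × 25 = 325 ≡ 1 (mod 36)
  1 × 13 = 13 ≡ 13 (mod 36)
  13 × 13 = 169 ≡ 25 (mod 36)
Result: 13^29 ≡ 25 (mod 36)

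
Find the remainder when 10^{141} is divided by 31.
By Fermat: 10^{30} ≡ 1 (mod 31). 141 = 4×30 + 21. So 10^{141} ≡ 10^{21} ≡ 2 (mod 31)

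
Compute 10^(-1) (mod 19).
10^(-1) ≡ 2 (mod 19). Verification: 10 × 2 = 20 ≡ 1 (mod 19)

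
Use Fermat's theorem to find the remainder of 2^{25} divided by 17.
2

By Fermat's Little Theorem, a^(p-1) ≡ 1 (mod p) for prime p and gcd(a, p) = 1
Here p = 17, so 2^16 ≡ 1 (mod 17)
We can reduce the exponent: 25 mod 16 = 9
So 2^25 ≡ 2^9 (mod 17)
Computing: 2^9 mod 17 = 2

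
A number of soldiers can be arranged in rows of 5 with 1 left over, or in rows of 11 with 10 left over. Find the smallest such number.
M = 5 × 11 = 55. M₁ = 11, y₁ ≡ 1 (mod 5). M₂ = 5, y₂ ≡ 9 (mod 11). x = 1×11×1 + 10×5×9 ≡ 21 (mod 55). The smallest positive such number is 21.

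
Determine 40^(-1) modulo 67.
40^(-1) ≡ 62 (mod 67). Verification: 40 × 62 = 2480 ≡ 1 (mod 67)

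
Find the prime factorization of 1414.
2 × 7 × 101

Divide by primes starting from smallest:
1414 ÷ 2 = 707
707 ÷ 7 = 101
101 ÷ 101 = 1

1414 = 2 × 7 × 101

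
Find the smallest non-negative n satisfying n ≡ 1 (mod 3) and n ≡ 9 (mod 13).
M = 3 × 13 = 39. M₁ = 13, y₁ ≡ 1 (mod 3). M₂ = 3, y₂ ≡ 9 (mod 13). n = 1×13×1 + 9×3×9 ≡ 22 (mod 39)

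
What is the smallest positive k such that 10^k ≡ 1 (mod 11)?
Powers of 10 mod 11: 10^1≡10, 10^2≡1. Order = 2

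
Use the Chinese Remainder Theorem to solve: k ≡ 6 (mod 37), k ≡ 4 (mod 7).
228

Using the Chinese Remainder Theorem:
M = product of moduli = 259
For equation 1: M_1 = 7, 7 ≡ 7 (mod 37), inverse of 7 mod 37 is 16 (check: 7 × 16 = 112 ≡ 1 (mod 37))
For equation 2: M_2 = 37, 37 ≡ 2 (mod 7), inverse of 37 mod 7 is 4 (check: 2 × 4 = 8 ≡ 1 (mod 7))
Combine: k ≡ Σ r_i×M_i×(M_i⁻¹ mod m_i) = 6×7×16 + 4×37×4 = 672 + 592 = 1264
1264 mod 259 = 228
k ≡ 228 (mod 259)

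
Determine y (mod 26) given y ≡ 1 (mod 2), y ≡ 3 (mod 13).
3

Using the Chinese Remainder Theorem:
M = product of moduli = 26
For equation 1: M_1 = 13, 13 ≡ 1 (mod 2), inverse of 13 mod 2 is 1 (check: 1 × 1 = 1 ≡ 1 (mod 2))
For equation 2: M_2 = 2, 2 ≡ 2 (mod 13), inverse of 2 mod 13 is 7 (check: 2 × 7 = 14 ≡ 1 (mod 13))
Combine: y ≡ Σ r_i×M_i×(M_i⁻¹ mod m_i) = 1×13×1 + 3×2×7 = 13 + 42 = 55
55 mod 26 = 3
y ≡ 3 (mod 26)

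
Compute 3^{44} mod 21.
9

Using successive squaring:
Binary expansion of 44: 101100
Powers of 3 mod 21 (each is the square of the previous):
  3^1 ≡ 3 (mod 21)
  3^2 ≡ 3² = 9 ≡ 9 (mod 21)
  3^4 ≡ 9² = 81 ≡ 18 (mod 21)
  3^8 ≡ 18² = 324 ≡ 9 (mod 21)
  3^16 ≡ 9² = 81 ≡ 18 (mod 21)
  3^32 ≡ 18² = 324 ≡ 9 (mod 21)
44 = 32 + 8 + 4, so 3^44 = 3^32 × 3^8 × 3^4 ≡ 9 × 9 × 18 (mod 21)
Multiplying step by step:
  9 × 9 = 81 ≡ 18 (mod 21)
  18 × 18 = 324 ≡ 9 (mod 21)
Result: 3^44 ≡ 9 (mod 21)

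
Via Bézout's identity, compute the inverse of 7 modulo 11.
Extended GCD: 7(-3) + 11(2) = 1. So 7^(-1) ≡ 8 ≡ 8 (mod 11). Verify: 7 × 8 = 56 ≡ 1 (mod 11)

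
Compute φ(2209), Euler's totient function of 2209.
2162

Prime factorization: 2209 = 47^2
Using the formula φ(n) = n × Π(1 - 1/p) for each prime factor p:
φ(2209) = 2209 × (1 - 1/47)
φ(2209) = 2162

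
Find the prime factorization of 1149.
3 × 383

Divide by primes starting from smallest:
1149 ÷ 3 = 383
383 ÷ 383 = 1

1149 = 3 × 383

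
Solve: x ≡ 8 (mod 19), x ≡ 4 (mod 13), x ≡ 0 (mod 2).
M = 19 × 13 × 2 = 494. M₁ = 26, y₁ ≡ 11 (mod 19). M₂ = 38, y₂ ≡ 12 (mod 13). M₃ = 247, y₃ ≡ 1 (mod 2). x = 8×26×11 + 4×38×12 + 0×247×1 ≡ 160 (mod 494)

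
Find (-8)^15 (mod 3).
Using Fermat: (-8)^{2} ≡ 1 (mod 3). 15 ≡ 1 (mod 2). So (-8)^{15} ≡ (-8)^{1} ≡ 1 (mod 3)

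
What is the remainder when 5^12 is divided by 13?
Using Fermat: 5^{12} ≡ 1 (mod 13). 12 ≡ 0 (mod 12). So 5^{12} ≡ 5^{0} ≡ 1 (mod 13)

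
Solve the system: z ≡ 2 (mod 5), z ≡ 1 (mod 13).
M = 5 × 13 = 65. M₁ = 13, y₁ ≡ 2 (mod 5). M₂ = 5, y₂ ≡ 8 (mod 13). z = 2×13×2 + 1×5×8 ≡ 27 (mod 65)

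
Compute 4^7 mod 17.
7 = 4 + 2 + 1 (binary 111). Repeated squaring mod 17: 4^1 ≡ 4; 4^2 ≡ 4² = 16 ≡ 16; 4^4 ≡ 16² = 256 ≡ 1. Multiply: 4^7 = 4^4 × 4^2 × 4^1 ≡ 1 × 16 × 4 (mod 17): 1 × 16 = 16 ≡ 16; 16 × 4 = 64 ≡ 13. So 4^7 ≡ 13 (mod 17).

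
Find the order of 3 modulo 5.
Powers of 3 mod 5: 3^1≡3, 3^2≡4, 3^3≡2, 3^4≡1. Order = 4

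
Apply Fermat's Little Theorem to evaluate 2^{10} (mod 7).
2

By Fermat's Little Theorem, a^(p-1) ≡ 1 (mod p) for prime p and gcd(a, p) = 1
Here p = 7, so 2^6 ≡ 1 (mod 7)
We can reduce the exponent: 10 mod 6 = 4
So 2^10 ≡ 2^4 (mod 7)
Computing: 2^4 mod 7 = 2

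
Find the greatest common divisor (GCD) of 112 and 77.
7

Using the Euclidean algorithm:
112 = 1 × 77 + 35
77 = 2 × 35 + 7
35 = 5 × 7 + 0

GCD(112, 77) = 7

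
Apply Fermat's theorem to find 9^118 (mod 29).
By Fermat: 9^{28} ≡ 1 (mod 29). 118 = 4×28 + 6. So 9^{118} ≡ 9^{6} ≡ 16 (mod 29)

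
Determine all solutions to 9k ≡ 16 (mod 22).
14

Since gcd(9, 22) = 1 divides 16, a solution exists.
Multiply both sides by the inverse of 9 mod 22:
  9^(-1) mod 22 = 5
  x ≡ 5 × 16 ≡ 80 ≡ 14 (mod 22)
Verification: 9 × 14 = 126 = 5 × 22 + 16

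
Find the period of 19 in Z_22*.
Powers of 19 mod 22: 19^1≡19, 19^2≡9, 19^3≡17, 19^4≡15, 19^5≡21, 19^6≡3, 19^7≡13, 19^8≡5, 19^9≡7, 19^10≡1. Order = 10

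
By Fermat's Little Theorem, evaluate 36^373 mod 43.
By Fermat: 36^{42} ≡ 1 (mod 43). 373 = 8×42 + 37. So 36^{373} ≡ 36^{37} ≡ 36 (mod 43)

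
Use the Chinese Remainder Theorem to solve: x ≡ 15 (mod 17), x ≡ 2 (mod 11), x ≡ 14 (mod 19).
508

Using the Chinese Remainder Theorem:
M = product of moduli = 3553
For equation 1: M_1 = 209, 209 ≡ 5 (mod 17), inverse of 209 mod 17 is 7 (check: 5 × 7 = 35 ≡ 1 (mod 17))
For equation 2: M_2 = 323, 323 ≡ 4 (mod 11), inverse of 323 mod 11 is 3 (check: 4 × 3 = 12 ≡ 1 (mod 11))
For equation 3: M_3 = 187, 187 ≡ 16 (mod 19), inverse of 187 mod 19 is 6 (check: 16 × 6 = 96 ≡ 1 (mod 19))
Combine: x ≡ Σ r_i×M_i×(M_i⁻¹ mod m_i) = 15×209×7 + 2×323×3 + 14×187×6 = 21945 + 1938 + 15708 = 39591
39591 mod 3553 = 508
x ≡ 508 (mod 3553)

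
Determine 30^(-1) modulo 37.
30^(-1) ≡ 21 (mod 37). Verification: 30 × 21 = 630 ≡ 1 (mod 37)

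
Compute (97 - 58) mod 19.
1

(97 - 58) = 39
39 mod 19 = 1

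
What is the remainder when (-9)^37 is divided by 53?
Using repeated squaring. (-9) ≡ 44 (mod 53). 37 = 32 + 4 + 1 (binary 100101). Repeated squaring mod 53: 44^1 ≡ 44; 44^2 ≡ 44² = 1936 ≡ 28; 44^4 ≡ 28² = 784 ≡ 42; 44^8 ≡ 42² = 1764 ≡ 15; 44^16 ≡ 15² = 225 ≡ 13; 44^32 ≡ 13² = 169 ≡ 10. Multiply: (-9)^37 ≡ 44^32 × 44^4 × 44^1 ≡ 10 × 42 × 44 (mod 53): 10 × 42 = 420 ≡ 49; 49 × 44 = 2156 ≡ 36. So (-9)^37 ≡ 36 (mod 53).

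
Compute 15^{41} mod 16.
15

Using successive squaring:
Binary expansion of 41: 101001
Powers of 15 mod 16 (each is the square of the previous):
  15^1 ≡ 15 (mod 16)
  15^2 ≡ 15² = 225 ≡ 1 (mod 16)
  15^4 ≡ 1² = 1 ≡ 1 (mod 16)
  15^8 ≡ 1² = 1 ≡ 1 (mod 16)
  15^16 ≡ 1² = 1 ≡ 1 (mod 16)
  15^32 ≡ 1² = 1 ≡ 1 (mod 16)
41 = 32 + 8 + 1, so 15^41 = 15^32 × 15^8 × 15^1 ≡ 1 × 1 × 15 (mod 16)
Multiplying step by step:
  1 × 1 = 1 ≡ 1 (mod 16)
  1 × 15 = 15 ≡ 15 (mod 16)
Result: 15^41 ≡ 15 (mod 16)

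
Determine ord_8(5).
Powers of 5 mod 8: 5^1≡5, 5^2≡1. Order = 2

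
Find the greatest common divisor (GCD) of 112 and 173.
1

Using the Euclidean algorithm:
112 = 0 × 173 + 112
173 = 1 × 112 + 61
112 = 1 × 61 + 51
61 = 1 × 51 + 10
51 = 5 × 10 + 1
10 = 10 × 1 + 0

GCD(112, 173) = 1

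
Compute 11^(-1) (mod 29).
11^(-1) ≡ 8 (mod 29). Verification: 11 × 8 = 88 ≡ 1 (mod 29)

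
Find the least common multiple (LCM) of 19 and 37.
703

First find GCD(19, 37) using the Euclidean algorithm:
19 = 0 × 37 + 19
37 = 1 × 19 + 18
19 = 1 × 18 + 1
18 = 18 × 1 + 0
GCD(19, 37) = 1

LCM formula: LCM(a, b) = (a × b) / GCD(a, b)
LCM(19, 37) = (19 × 37) / 1
LCM(19, 37) = 703 / 1
LCM(19, 37) = 703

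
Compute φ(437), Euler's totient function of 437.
396

Prime factorization: 437 = 19 × 23
Using the formula φ(n) = n × Π(1 - 1/p) for each prime factor p:
φ(437) = 437 × (1 - 1/19) × (1 - 1/23)
φ(437) = 396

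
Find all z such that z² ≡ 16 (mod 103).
The square roots of 16 mod 103 are 4 and 99. Verify: 4² = 16 ≡ 16 (mod 103)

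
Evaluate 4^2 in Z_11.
2 = 2 (binary 10). Repeated squaring mod 11: 4^1 ≡ 4; 4^2 ≡ 4² = 16 ≡ 5. So 4^2 ≡ 5 (mod 11).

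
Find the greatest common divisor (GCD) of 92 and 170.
2

Using the Euclidean algorithm:
92 = 0 × 170 + 92
170 = 1 × 92 + 78
92 = 1 × 78 + 14
78 = 5 × 14 + 8
14 = 1 × 8 + 6
8 = 1 × 6 + 2
6 = 3 × 2 + 0

GCD(92, 170) = 2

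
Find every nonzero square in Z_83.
QRs mod 83: {1, 3, 4, 7, 9, 10, 11, 12, 16, 17, 21, 23, 25, 26, 27, 28, 29, 30, 31, 33, 36, 37, 38, 40, 41, 44, 48, 49, 51, 59, 61, 63, 64, 65, 68, 69, 70, 75, 77, 78, 81}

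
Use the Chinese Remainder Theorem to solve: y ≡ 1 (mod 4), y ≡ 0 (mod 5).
M = 4 × 5 = 20. M₁ = 5, y₁ ≡ 1 (mod 4). M₂ = 4, y₂ ≡ 4 (mod 5). y = 1×5×1 + 0×4×4 ≡ 5 (mod 20)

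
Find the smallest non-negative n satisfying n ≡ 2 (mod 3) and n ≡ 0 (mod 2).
M = 3 × 2 = 6. M₁ = 2, y₁ ≡ 2 (mod 3). M₂ = 3, y₂ ≡ 1 (mod 2). n = 2×2×2 + 0×3×1 ≡ 2 (mod 6)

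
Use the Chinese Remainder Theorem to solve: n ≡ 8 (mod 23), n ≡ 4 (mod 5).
54

Using the Chinese Remainder Theorem:
M = product of moduli = 115
For equation 1: M_1 = 5, 5 ≡ 5 (mod 23), inverse of 5 mod 23 is 14 (check: 5 × 14 = 70 ≡ 1 (mod 23))
For equation 2: M_2 = 23, 23 ≡ 3 (mod 5), inverse of 23 mod 5 is 2 (check: 3 × 2 = 6 ≡ 1 (mod 5))
Combine: n ≡ Σ r_i×M_i×(M_i⁻¹ mod m_i) = 8×5×14 + 4×23×2 = 560 + 184 = 744
744 mod 115 = 54
n ≡ 54 (mod 115)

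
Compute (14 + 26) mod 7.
5

(14 + 26) = 40
40 mod 7 = 5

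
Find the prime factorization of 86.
2 × 43

Divide by primes starting from smallest:
86 ÷ 2 = 43
43 ÷ 43 = 1

86 = 2 × 43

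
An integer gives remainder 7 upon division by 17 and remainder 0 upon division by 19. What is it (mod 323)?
M = 17 × 19 = 323. M₁ = 19, y₁ ≡ 9 (mod 17). M₂ = 17, y₂ ≡ 9 (mod 19). z = 7×19×9 + 0×17×9 ≡ 228 (mod 323). The smallest positive such number is 228.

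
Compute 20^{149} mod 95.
20

Using successive squaring:
Binary expansion of 149: 10010101
Powers of 20 mod 95 (each is the square of the previous):
  20^1 ≡ 20 (mod 95)
  20^2 ≡ 20² = 400 ≡ 20 (mod 95)
  20^4 ≡ 20² = 400 ≡ 20 (mod 95)
  20^8 ≡ 20² = 400 ≡ 20 (mod 95)
  20^16 ≡ 20² = 400 ≡ 20 (mod 95)
  20^32 ≡ 20² = 400 ≡ 20 (mod 95)
  20^64 ≡ 20² = 400 ≡ 20 (mod 95)
  20^128 ≡ 20² = 400 ≡ 20 (mod 95)
149 = 128 + 16 + 4 + 1, so 20^149 = 20^128 × 20^16 × 20^4 × 20^1 ≡ 20 × 20 × 20 × 20 (mod 95)
Multiplying step by step:
  20 × 20 = 400 ≡ 20 (mod 95)
  20 × 20 = 400 ≡ 20 (mod 95)
  20 × 20 = 400 ≡ 20 (mod 95)
Result: 20^149 ≡ 20 (mod 95)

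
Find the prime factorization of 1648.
2^4 × 103

Divide by primes starting from smallest:
1648 ÷ 2 = 824
824 ÷ 2 = 412
412 ÷ 2 = 206
206 ÷ 2 = 103
103 ÷ 103 = 1

1648 = 2^4 × 103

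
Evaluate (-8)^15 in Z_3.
Using Fermat: (-8)^{2} ≡ 1 (mod 3). 15 ≡ 1 (mod 2). So (-8)^{15} ≡ (-8)^{1} ≡ 1 (mod 3)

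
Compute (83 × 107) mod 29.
7

(83 × 107) = 8881
8881 mod 29 = 7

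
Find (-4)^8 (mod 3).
(-4) ≡ 2 (mod 3). 8 = 8 (binary 1000). Repeated squaring mod 3: 2^1 ≡ 2; 2^2 ≡ 2² = 4 ≡ 1; 2^4 ≡ 1² = 1 ≡ 1; 2^8 ≡ 1² = 1 ≡ 1. So (-4)^8 ≡ 1 (mod 3).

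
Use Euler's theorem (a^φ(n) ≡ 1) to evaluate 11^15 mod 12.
By Euler: 11^{4} ≡ 1 (mod 12) since gcd(11, 12) = 1. 15 = 3×4 + 3. So 11^{15} ≡ 11^{3} ≡ 11 (mod 12)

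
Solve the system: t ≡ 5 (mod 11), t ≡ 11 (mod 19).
M = 11 × 19 = 209. M₁ = 19, y₁ ≡ 7 (mod 11). M₂ = 11, y₂ ≡ 7 (mod 19). t = 5×19×7 + 11×11×7 ≡ 49 (mod 209)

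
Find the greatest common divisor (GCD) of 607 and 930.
1

Using the Euclidean algorithm:
607 = 0 × 930 + 607
930 = 1 × 607 + 323
607 = 1 × 323 + 284
323 = 1 × 284 + 39
284 = 7 × 39 + 11
39 = 3 × 11 + 6
11 = 1 × 6 + 5
6 = 1 × 5 + 1
5 = 5 × 1 + 0

GCD(607, 930) = 1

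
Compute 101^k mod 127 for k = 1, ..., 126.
g^1, g^2, ..., g^{126} mod 127: {101, 41, 77, 30, 109, 87, 24, 11, 95, 70, 85, 76, 56, 68, 10, 121, 29, 8, 46, 74, 108, 113, 110, 61, 65, 88, 125, 52, 45, 100, 67, 36, 80, 79, 105, 64, 114, 84, 102, 15, 118, 107, 12, 69, 111, 35, 106, 38, 28, 34, 5, 124, 78, 4, 23, 37, 54, 120, 55, 94, 96, 44, 126, 26, 86, 50, 97, 18, 40, 103, 116, 32, 57, 42, 51, 71, 59, 117, 6, 98, 119, 81, 53, 19, 14, 17, 66, 62, 39, 2, 75, 82, 27, 60, 91, 47, 48, 22, 63, 13, 43, 25, 112, 9, 20, 115, 58, 16, 92, 21, 89, 99, 93, 122, 3, 49, 123, 104, 90, 73, 7, 72, 33, 31, 83, 1}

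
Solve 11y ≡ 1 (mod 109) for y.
11^(-1) ≡ 10 (mod 109). Verification: 11 × 10 = 110 ≡ 1 (mod 109)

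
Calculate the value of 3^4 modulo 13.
4 = 4 (binary 100). Repeated squaring mod 13: 3^1 ≡ 3; 3^2 ≡ 3² = 9 ≡ 9; 3^4 ≡ 9² = 81 ≡ 3. So 3^4 ≡ 3 (mod 13).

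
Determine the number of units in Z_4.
2

Prime factorization: 4 = 2^2
Using the formula φ(n) = n × Π(1 - 1/p) for each prime factor p:
φ(4) = 4 × (1 - 1/2)
φ(4) = 2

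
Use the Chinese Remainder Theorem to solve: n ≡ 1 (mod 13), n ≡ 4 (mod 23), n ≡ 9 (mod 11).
625

Using the Chinese Remainder Theorem:
M = product of moduli = 3289
For equation 1: M_1 = 253, 253 ≡ 6 (mod 13), inverse of 253 mod 13 is 11 (check: 6 × 11 = 66 ≡ 1 (mod 13))
For equation 2: M_2 = 143, 143 ≡ 5 (mod 23), inverse of 143 mod 23 is 14 (check: 5 × 14 = 70 ≡ 1 (mod 23))
For equation 3: M_3 = 299, 299 ≡ 2 (mod 11), inverse of 299 mod 11 is 6 (check: 2 × 6 = 12 ≡ 1 (mod 11))
Combine: n ≡ Σ r_i×M_i×(M_i⁻¹ mod m_i) = 1×253×11 + 4×143×14 + 9×299×6 = 2783 + 8008 + 16146 = 26937
26937 mod 3289 = 625
n ≡ 625 (mod 3289)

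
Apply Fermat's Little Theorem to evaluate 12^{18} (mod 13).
1

By Fermat's Little Theorem, a^(p-1) ≡ 1 (mod p) for prime p and gcd(a, p) = 1
Here p = 13, so 12^12 ≡ 1 (mod 13)
We can reduce the exponent: 18 mod 12 = 6
So 12^18 ≡ 12^6 (mod 13)
Computing: 12^6 mod 13 = 1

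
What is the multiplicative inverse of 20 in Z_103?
67

Using Extended Euclidean Algorithm:
gcd(20, 103) = 1
Bezout coefficients: 20 × -36 + 103 × 7 = 1
So 20 × -36 ≡ 1 (mod 103)
The inverse is -36 mod 103 = 67
Verification: 20 × 67 = 1340 = 13 × 103 + 1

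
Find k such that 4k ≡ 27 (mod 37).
16

Since gcd(4, 37) = 1 divides 27, a solution exists.
Multiply both sides by the inverse of 4 mod 37:
  4^(-1) mod 37 = 28
  x ≡ 28 × 27 ≡ 756 ≡ 16 (mod 37)
Verification: 4 × 16 = 64 = 1 × 37 + 27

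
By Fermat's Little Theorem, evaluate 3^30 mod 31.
By Fermat's Little Theorem, 3^{30} ≡ 1 (mod 31) since 31 is prime and gcd(3, 31) = 1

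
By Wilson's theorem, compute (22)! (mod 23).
By Wilson's theorem, (22)! ≡ -1 ≡ 22 (mod 23)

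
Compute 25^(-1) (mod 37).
3

Using Extended Euclidean Algorithm:
gcd(25, 37) = 1
Bezout coefficients: 25 × 3 + 37 × -2 = 1
So 25 × 3 ≡ 1 (mod 37)
The inverse is 3 mod 37 = 3
Verification: 25 × 3 = 75 = 2 × 37 + 1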